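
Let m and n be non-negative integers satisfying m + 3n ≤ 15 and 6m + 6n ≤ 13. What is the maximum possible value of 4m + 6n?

12

(m,n)=(0,2): 1·0+3·2=6≤15, 6·0+6·2=12≤13, objective 12.
(m,n)=(1,1): 1·1+3·1=4≤15, 6·1+6·1=12≤13, objective 10.
(m,n)=(0,1): 1·0+3·1=3≤15, 6·0+6·1=6≤13, objective 6.
The best lattice point is (0,2), giving 12.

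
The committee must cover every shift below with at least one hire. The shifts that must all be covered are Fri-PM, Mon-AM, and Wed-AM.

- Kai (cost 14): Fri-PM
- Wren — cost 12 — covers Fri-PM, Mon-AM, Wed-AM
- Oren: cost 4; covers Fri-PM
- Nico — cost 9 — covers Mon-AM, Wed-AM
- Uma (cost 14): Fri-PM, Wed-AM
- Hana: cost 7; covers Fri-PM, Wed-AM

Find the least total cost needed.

The greedy cost-per-new-shift heuristic would pick Hana and Nico for 16, but a cheaper cover exists.
Wren alone covers Fri-PM, Mon-AM, Wed-AM — every shift.
Total cost: 12.
No cover costs less than 12.

12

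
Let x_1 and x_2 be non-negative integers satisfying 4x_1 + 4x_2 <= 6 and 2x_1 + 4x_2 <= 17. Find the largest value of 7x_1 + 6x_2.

7

Relaxing integrality, the LP optimum is 10.50 at (x_1,x_2) = (1.5, 0), which is not an integer point.
(x_1,x_2)=(1,0): 4·1+4·0=4≤6, 2·1+4·0=2≤17, objective 7.
(x_1,x_2)=(0,1): 4·0+4·1=4≤6, 2·0+4·1=4≤17, objective 6.
(x_1,x_2)=(0,0): 4·0+4·0=0≤6, 2·0+4·0=0≤17, objective 0.
No feasible integer point exceeds 7.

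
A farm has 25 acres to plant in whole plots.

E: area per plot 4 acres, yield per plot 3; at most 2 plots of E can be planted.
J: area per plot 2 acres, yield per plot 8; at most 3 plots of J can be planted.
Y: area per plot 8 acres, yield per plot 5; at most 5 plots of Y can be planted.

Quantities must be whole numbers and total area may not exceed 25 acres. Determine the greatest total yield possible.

35

J has the best ratio (8/2); taking only J gives at most 3×8 = 24 (stopped by the supply cap of 3).
Mixing does better — 2×E, 3×J, and 1×Y: area 22 ≤ 25, yield 2·3 + 3·8 + 1·5 = 35.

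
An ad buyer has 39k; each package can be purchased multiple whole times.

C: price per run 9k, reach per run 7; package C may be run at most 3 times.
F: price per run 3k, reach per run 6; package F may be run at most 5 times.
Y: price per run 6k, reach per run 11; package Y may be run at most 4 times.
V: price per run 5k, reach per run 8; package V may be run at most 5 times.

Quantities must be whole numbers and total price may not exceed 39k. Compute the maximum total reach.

This is a bounded integer knapsack.
5×F and 4×Y: price 39 ≤ 39, reach 5·6 + 4·11 = 74.
5×F, 3×Y, and 1×V: price 38 ≤ 39, reach 5·6 + 3·11 + 1·8 = 71.
Best is 74.

74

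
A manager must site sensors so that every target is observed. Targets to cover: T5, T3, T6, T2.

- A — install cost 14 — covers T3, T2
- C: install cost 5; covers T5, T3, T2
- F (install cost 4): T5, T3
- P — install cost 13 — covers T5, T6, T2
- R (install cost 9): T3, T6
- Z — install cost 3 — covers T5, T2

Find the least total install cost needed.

12

Choose R and Z: together they cover T5, T3, T6, T2 — every target.
Total install cost: 9 + 3 = 12.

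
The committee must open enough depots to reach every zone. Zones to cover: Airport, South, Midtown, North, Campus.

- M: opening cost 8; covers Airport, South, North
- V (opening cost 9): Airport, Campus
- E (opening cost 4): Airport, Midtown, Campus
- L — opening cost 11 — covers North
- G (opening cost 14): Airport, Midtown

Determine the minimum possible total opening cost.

12

This is a weighted set-cover instance.
Choose M and E: together they cover Airport, South, Midtown, North, Campus — every zone.
Total opening cost: 8 + 4 = 12.
No cover costs less than 12.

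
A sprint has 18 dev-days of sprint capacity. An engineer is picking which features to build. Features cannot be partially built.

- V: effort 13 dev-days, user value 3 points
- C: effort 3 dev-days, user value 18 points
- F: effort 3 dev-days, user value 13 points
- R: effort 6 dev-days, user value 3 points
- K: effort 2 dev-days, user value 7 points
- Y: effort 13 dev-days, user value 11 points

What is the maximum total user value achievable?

41

Take C, F, R, and K: effort 3 + 3 + 6 + 2 = 14 ≤ 18, user value 18 + 13 + 3 + 7 = 41.
No other feasible combination does better.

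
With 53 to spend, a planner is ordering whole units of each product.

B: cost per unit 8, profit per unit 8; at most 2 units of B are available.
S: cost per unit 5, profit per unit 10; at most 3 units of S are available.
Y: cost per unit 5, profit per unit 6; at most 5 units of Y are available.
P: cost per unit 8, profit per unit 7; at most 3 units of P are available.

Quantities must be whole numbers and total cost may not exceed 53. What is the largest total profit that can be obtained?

Take 2×B, 3×S, and 4×Y: cost 51 ≤ 53, profit 2·8 + 3·10 + 4·6 = 70.
S has the best ratio (10/5) and is taken to its limit of 3; remaining capacity is filled optimally with the others.

70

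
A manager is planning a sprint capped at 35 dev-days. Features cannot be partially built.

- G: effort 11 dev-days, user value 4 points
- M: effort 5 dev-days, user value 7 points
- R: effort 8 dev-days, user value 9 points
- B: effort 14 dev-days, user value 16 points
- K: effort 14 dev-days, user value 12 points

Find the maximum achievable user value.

G + R + B: effort 11 + 8 + 14 = 33 ≤ 35, user value 4 + 9 + 16 = 29.
M + R + B: effort 5 + 8 + 14 = 27 ≤ 35, user value 7 + 9 + 16 = 32.
M + B + K: effort 5 + 14 + 14 = 33 ≤ 35, user value 7 + 16 + 12 = 35.
Best is M, B, and K with total user value 35.

35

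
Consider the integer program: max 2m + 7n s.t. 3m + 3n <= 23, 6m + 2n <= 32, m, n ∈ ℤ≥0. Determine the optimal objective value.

(m,n)=(0,7) is feasible, giving 49.
(m,n)=(1,6) is feasible, giving 44.
(m,n)=(0,6) is feasible, giving 42.
The best lattice point is (0,7), giving 49.

49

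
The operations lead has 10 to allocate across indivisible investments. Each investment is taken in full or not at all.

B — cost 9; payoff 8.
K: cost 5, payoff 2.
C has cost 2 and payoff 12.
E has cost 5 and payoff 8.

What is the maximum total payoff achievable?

20

K + C: cost 5 + 2 = 7 ≤ 10, payoff 2 + 12 = 14.
C + E: cost 2 + 5 = 7 ≤ 10, payoff 12 + 8 = 20.
Best is C and E with total payoff 20.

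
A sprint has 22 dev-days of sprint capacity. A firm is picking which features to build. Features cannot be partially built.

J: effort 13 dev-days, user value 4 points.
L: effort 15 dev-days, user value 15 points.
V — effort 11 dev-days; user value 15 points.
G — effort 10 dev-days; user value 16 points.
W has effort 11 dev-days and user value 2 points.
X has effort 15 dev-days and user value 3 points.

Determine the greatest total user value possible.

31

V + G: effort 11 + 10 = 21 ≤ 22, user value 15 + 16 = 31.
G + W: effort 10 + 11 = 21 ≤ 22, user value 16 + 2 = 18.
V + W: effort 11 + 11 = 22 ≤ 22, user value 15 + 2 = 17.
Best is V and G with total user value 31.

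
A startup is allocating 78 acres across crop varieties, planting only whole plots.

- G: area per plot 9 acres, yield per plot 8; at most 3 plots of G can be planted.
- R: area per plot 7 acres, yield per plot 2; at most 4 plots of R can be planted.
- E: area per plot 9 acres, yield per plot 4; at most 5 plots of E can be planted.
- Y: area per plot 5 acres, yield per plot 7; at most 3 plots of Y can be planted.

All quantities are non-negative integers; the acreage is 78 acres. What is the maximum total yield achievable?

Take 3×G, 4×E, and 3×Y: area 78 ≤ 78, yield 3·8 + 4·4 + 3·7 = 61.
Y has the best ratio (7/5) and is taken to its limit of 3; remaining capacity is filled optimally with the others.

61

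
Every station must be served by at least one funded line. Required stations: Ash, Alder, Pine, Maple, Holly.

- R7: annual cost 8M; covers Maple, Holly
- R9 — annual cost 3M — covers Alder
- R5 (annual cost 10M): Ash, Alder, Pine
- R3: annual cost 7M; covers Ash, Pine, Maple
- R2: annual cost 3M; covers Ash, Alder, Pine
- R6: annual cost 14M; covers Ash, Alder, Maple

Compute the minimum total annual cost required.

11

Choose R7 and R2: together they cover Ash, Alder, Pine, Maple, Holly — every station.
Total annual cost: 8 + 3 = 11.
No cover costs less than 11.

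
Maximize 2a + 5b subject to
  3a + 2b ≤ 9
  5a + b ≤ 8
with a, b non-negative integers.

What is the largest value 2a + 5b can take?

(a,b)=(0,4): 3·0+2·4=8≤9, 5·0+1·4=4≤8, objective 20.
(a,b)=(1,3): 3·1+2·3=9≤9, 5·1+1·3=8≤8, objective 17.
(a,b)=(0,3): 3·0+2·3=6≤9, 5·0+1·3=3≤8, objective 15.
The best lattice point is (0,4), giving 20.

20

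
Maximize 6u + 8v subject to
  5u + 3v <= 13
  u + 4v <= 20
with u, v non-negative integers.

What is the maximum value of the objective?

32

The continuous relaxation peaks at (0, 4.33) with value 34.67; rounding to a feasible lattice point costs some objective.
(u,v)=(0,4): 5·0+3·4=12≤13, 1·0+4·4=16≤20, objective 32.
(u,v)=(0,3): 5·0+3·3=9≤13, 1·0+4·3=12≤20, objective 24.
Maximum is 32 at (u,v)=(0,4).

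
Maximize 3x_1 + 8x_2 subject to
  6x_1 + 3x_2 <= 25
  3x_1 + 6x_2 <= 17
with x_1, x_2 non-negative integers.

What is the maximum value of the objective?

(x_1,x_2)=(1,2): 6·1+3·2=12≤25, 3·1+6·2=15≤17, objective 19.
(x_1,x_2)=(0,2): 6·0+3·2=6≤25, 3·0+6·2=12≤17, objective 16.
(x_1,x_2)=(2,1): 6·2+3·1=15≤25, 3·2+6·1=12≤17, objective 14.
The best lattice point is (1,2), giving 19.

19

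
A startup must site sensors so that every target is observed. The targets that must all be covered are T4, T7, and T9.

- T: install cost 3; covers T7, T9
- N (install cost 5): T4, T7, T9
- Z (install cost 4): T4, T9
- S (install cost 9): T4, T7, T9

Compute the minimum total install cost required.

5

The greedy cost-per-new-target heuristic would pick T and Z for 7, but a cheaper cover exists.
N alone covers T4, T7, T9 — every target.
Total install cost: 5.
No cover costs less than 5.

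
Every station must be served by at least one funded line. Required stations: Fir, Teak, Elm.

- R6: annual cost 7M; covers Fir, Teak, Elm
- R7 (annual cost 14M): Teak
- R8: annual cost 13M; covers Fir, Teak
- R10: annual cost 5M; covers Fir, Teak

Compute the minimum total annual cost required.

7

R6 alone covers Fir, Teak, Elm — every station.
Total annual cost: 7.
No cover costs less than 7.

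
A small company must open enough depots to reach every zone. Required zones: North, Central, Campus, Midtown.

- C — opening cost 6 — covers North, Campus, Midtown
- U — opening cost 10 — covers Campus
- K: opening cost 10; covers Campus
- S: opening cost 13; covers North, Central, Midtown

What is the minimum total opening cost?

19

This is an integer covering problem.
Choose C and S: together they cover North, Central, Campus, Midtown — every zone.
Total opening cost: 6 + 13 = 19.
No cover costs less than 19.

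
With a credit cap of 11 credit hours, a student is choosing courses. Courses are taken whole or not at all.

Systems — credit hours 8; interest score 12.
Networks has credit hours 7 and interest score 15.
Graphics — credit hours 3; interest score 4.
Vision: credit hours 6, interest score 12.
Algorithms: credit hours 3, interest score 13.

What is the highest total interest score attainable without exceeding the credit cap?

This is an integer program with binary decision variables.
Allowing fractional choices, the relaxed optimum would be about 30.0, but courses are indivisible.
Vision + Algorithms: credit hours 6 + 3 = 9 ≤ 11, interest score 12 + 13 = 25.
Networks + Algorithms: credit hours 7 + 3 = 10 ≤ 11, interest score 15 + 13 = 28.
Best is Networks and Algorithms with total interest score 28.

28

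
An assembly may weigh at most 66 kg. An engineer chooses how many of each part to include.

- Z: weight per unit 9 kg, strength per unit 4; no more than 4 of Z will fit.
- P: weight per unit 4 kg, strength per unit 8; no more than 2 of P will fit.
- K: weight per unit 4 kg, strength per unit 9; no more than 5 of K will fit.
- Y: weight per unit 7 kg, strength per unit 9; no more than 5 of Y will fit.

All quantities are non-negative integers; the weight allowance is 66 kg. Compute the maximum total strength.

106

K has the best ratio (9/4); taking only K gives at most 5×9 = 45 (stopped by the supply cap of 5).
Mixing does better — 2×P, 5×K, and 5×Y: weight 63 ≤ 66, strength 2·8 + 5·9 + 5·9 = 106.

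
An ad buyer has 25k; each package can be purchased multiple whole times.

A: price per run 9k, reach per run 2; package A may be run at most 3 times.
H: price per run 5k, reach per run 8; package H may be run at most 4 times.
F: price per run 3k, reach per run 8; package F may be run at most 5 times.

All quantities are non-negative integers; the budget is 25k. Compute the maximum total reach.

F has the best ratio (8/3); taking only F gives at most 5×8 = 40 (stopped by the supply cap of 5).
Mixing does better — 2×H and 5×F: price 25 ≤ 25, reach 2·8 + 5·8 = 56.

56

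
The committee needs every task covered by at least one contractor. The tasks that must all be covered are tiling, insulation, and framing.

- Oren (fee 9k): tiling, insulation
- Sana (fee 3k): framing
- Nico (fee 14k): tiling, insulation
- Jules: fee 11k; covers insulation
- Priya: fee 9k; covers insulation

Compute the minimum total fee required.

12

Choose Oren and Sana: together they cover tiling, insulation, framing — every task.
Total fee: 9 + 3 = 12.
No cover costs less than 12.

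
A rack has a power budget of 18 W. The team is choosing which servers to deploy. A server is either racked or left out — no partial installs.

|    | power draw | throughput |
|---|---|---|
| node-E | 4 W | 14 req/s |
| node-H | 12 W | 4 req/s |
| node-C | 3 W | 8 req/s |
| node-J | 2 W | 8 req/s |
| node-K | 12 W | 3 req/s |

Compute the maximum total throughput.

30

Take node-E, node-C, and node-J: power draw 4 + 3 + 2 = 9 ≤ 18, throughput 14 + 8 + 8 = 30.
No other feasible combination does better.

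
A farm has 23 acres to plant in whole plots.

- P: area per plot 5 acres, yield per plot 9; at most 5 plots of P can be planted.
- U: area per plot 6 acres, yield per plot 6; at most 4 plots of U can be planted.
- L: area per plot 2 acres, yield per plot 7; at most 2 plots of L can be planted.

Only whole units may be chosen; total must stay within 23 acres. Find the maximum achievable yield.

43

This is a bounded integer knapsack.
Take 4×P and 1×L: area 22 ≤ 23, yield 4·9 + 1·7 = 43.
No other integer combination yields more.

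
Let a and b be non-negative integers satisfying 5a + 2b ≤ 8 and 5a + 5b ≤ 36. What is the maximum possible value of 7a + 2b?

Relaxing integrality, the LP optimum is 11.20 at (a,b) = (1.6, 0), which is not an integer point.
(a,b)=(1,1): 5·1+2·1=7≤8, 5·1+5·1=10≤36, objective 9.
(a,b)=(1,0): 5·1+2·0=5≤8, 5·1+5·0=5≤36, objective 7.
Maximum is 9 at (a,b)=(1,1).

9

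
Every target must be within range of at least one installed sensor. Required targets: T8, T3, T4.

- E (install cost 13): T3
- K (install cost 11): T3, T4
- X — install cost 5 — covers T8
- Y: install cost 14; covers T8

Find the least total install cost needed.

This is a weighted set-cover instance.
Choose K and X: together they cover T8, T3, T4 — every target.
Total install cost: 11 + 5 = 16.
No cover costs less than 16.

16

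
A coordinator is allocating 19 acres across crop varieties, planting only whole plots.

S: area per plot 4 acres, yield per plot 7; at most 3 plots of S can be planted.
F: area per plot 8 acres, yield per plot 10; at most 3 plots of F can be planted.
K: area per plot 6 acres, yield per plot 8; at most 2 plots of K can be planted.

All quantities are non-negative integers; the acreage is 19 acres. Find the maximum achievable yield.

This is a bounded integer knapsack.
S has the best ratio (7/4); taking only S gives at most 3×7 = 21 (stopped by the supply cap of 3).
Mixing does better — 3×S and 1×K: area 18 ≤ 19, yield 3·7 + 1·8 = 29.

29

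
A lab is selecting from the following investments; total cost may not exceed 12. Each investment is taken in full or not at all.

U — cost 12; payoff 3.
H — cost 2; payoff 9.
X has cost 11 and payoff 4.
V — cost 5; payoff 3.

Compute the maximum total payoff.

12

This is an integer program with binary decision variables.
Allowing fractional choices, the relaxed optimum would be about 13.8, but investments are indivisible.
H + V: cost 2 + 5 = 7 ≤ 12, payoff 9 + 3 = 12.
X: cost 11 ≤ 12, payoff 4.
H: cost 2 ≤ 12, payoff 9.
Best is H and V with total payoff 12.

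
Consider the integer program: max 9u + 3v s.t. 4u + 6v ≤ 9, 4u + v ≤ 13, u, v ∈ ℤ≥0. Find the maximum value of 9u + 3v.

18

Relaxing integrality, the LP optimum is 20.25 at (u,v) = (2.25, 0), which is not an integer point.
(u,v)=(2,0): 4·2+6·0=8≤9, 4·2+1·0=8≤13, objective 18.
(u,v)=(1,0): 4·1+6·0=4≤9, 4·1+1·0=4≤13, objective 9.
The best lattice point is (2,0), giving 18.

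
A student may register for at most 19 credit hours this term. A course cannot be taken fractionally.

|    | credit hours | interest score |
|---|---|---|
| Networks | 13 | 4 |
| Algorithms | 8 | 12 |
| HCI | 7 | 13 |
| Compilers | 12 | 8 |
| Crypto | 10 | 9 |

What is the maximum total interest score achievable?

Take Algorithms and HCI: credit hours 8 + 7 = 15 ≤ 19, interest score 12 + 13 = 25.
No other feasible combination does better.

25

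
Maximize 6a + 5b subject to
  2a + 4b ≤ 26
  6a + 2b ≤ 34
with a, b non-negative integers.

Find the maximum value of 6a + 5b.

The continuous relaxation peaks at (4.2, 4.4) with value 47.20; rounding to a feasible lattice point costs some objective.
(a,b)=(4,4): 2·4+4·4=24≤26, 6·4+2·4=32≤34, objective 44.
(a,b)=(3,5): 2·3+4·5=26≤26, 6·3+2·5=28≤34, objective 43.
(a,b)=(4,3): 2·4+4·3=20≤26, 6·4+2·3=30≤34, objective 39.
(a,b)=(3,4): 2·3+4·4=22≤26, 6·3+2·4=26≤34, objective 38.
The best lattice point is (4,4), giving 44.

44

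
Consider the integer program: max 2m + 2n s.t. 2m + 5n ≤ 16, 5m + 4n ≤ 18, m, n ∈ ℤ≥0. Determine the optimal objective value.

8

The continuous relaxation peaks at (1.53, 2.59) with value 8.24; rounding to a feasible lattice point costs some objective.
(m,n)=(2,2): 2·2+5·2=14≤16, 5·2+4·2=18≤18, objective 8.
(m,n)=(1,2): 2·1+5·2=12≤16, 5·1+4·2=13≤18, objective 6.
Maximum is 8 at (m,n)=(2,2).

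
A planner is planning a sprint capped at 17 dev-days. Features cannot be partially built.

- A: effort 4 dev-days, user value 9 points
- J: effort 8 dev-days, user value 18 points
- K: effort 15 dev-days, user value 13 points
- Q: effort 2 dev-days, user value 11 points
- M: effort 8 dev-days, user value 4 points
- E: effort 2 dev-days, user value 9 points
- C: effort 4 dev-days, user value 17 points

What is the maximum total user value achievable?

Treat it as a binary knapsack problem.
Allowing fractional choices, the relaxed optimum would be about 57.2, but features are indivisible.
A + J + Q + E: effort 4 + 8 + 2 + 2 = 16 ≤ 17, user value 9 + 18 + 11 + 9 = 47.
J + Q + E + C: effort 8 + 2 + 2 + 4 = 16 ≤ 17, user value 18 + 11 + 9 + 17 = 55.
Best is J, Q, E, and C with total user value 55.

55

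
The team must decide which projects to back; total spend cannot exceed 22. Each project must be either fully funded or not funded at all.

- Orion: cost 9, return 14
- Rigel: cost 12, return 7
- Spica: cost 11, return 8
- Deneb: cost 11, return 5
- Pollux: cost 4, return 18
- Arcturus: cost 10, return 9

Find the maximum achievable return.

Allowing fractional choices, the relaxed optimum would be about 40.1, but projects are indivisible.
Orion + Pollux: cost 9 + 4 = 13 ≤ 22, return 14 + 18 = 32.
Pollux + Arcturus: cost 4 + 10 = 14 ≤ 22, return 18 + 9 = 27.
Spica + Pollux: cost 11 + 4 = 15 ≤ 22, return 8 + 18 = 26.
Best is Orion and Pollux with total return 32.

32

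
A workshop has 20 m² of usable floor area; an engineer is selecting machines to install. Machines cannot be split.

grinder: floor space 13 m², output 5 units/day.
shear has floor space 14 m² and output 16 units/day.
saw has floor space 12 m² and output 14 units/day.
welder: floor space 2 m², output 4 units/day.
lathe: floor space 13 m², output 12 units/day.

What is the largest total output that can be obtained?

20

Take shear and welder: floor space 14 + 2 = 16 ≤ 20, output 16 + 4 = 20.
No other feasible combination does better.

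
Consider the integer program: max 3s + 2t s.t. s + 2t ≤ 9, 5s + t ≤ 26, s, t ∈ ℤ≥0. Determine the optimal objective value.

17

The continuous relaxation peaks at (4.78, 2.11) with value 18.56; rounding to a feasible lattice point costs some objective.
(s,t)=(5,1) is feasible, giving 17.
(s,t)=(4,2) is feasible, giving 16.
The best lattice point is (5,1), giving 17.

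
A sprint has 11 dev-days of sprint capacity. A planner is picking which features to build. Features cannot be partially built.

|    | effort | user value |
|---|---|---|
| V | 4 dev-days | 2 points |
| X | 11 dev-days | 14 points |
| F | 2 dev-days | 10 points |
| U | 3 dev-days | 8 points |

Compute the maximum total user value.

Take V, F, and U: effort 4 + 2 + 3 = 9 ≤ 11, user value 2 + 10 + 8 = 20.
No other feasible combination does better.

20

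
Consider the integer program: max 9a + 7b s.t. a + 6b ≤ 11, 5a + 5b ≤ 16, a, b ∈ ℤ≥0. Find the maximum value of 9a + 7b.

27

Relaxing integrality, the LP optimum is 28.80 at (a,b) = (3.2, 0), which is not an integer point.
(a,b)=(3,0): 1·3+6·0=3≤11, 5·3+5·0=15≤16, objective 27.
(a,b)=(2,1): 1·2+6·1=8≤11, 5·2+5·1=15≤16, objective 25.
The best lattice point is (3,0), giving 27.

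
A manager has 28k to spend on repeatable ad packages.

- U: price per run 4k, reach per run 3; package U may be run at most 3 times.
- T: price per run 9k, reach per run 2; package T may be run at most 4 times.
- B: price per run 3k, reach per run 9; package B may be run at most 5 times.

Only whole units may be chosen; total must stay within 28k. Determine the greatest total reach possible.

2×U and 5×B: price 23 ≤ 28, reach 2·3 + 5·9 = 51.
3×U and 5×B: price 27 ≤ 28, reach 3·3 + 5·9 = 54.
Best is 54.

54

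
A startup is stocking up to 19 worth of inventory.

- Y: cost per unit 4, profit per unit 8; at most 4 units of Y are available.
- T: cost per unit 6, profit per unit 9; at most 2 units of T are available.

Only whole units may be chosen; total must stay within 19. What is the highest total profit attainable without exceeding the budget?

33

This is a bounded integer knapsack.
Y has the best ratio (8/4); taking only Y gives at most 4×8 = 32 (stopped by the cost limit).
Mixing does better — 3×Y and 1×T: cost 18 ≤ 19, profit 3·8 + 1·9 = 33.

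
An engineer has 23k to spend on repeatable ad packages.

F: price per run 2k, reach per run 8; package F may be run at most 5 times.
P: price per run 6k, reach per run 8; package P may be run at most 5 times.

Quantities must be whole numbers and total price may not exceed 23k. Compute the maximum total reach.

56

4×F and 2×P: price 20 ≤ 23, reach 4·8 + 2·8 = 48.
5×F and 2×P: price 22 ≤ 23, reach 5·8 + 2·8 = 56.
Best is 56.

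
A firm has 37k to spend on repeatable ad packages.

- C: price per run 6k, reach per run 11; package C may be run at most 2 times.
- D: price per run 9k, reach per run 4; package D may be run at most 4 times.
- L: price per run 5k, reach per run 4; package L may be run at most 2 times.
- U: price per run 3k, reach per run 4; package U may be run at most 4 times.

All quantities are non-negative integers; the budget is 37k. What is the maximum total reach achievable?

C has the best ratio (11/6); taking only C gives at most 2×11 = 22 (stopped by the supply cap of 2).
Mixing does better — 2×C, 2×L, and 4×U: price 34 ≤ 37, reach 2·11 + 2·4 + 4·4 = 46.

46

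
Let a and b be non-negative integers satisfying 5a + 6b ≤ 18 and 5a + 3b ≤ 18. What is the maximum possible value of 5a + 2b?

15

The continuous relaxation peaks at (3.6, 0) with value 18.00; rounding to a feasible lattice point costs some objective.
(a,b)=(3,0): 5·3+6·0=15≤18, 5·3+3·0=15≤18, objective 15.
(a,b)=(2,1): 5·2+6·1=16≤18, 5·2+3·1=13≤18, objective 12.
(a,b)=(2,0): 5·2+6·0=10≤18, 5·2+3·0=10≤18, objective 10.
No feasible integer point exceeds 15.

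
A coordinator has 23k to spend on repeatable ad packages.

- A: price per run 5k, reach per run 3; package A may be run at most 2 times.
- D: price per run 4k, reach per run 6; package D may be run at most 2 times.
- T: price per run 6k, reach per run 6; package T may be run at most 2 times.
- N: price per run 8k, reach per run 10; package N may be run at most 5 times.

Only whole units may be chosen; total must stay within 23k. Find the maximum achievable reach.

28

Take 2×D, 1×T, and 1×N: price 22 ≤ 23, reach 2·6 + 1·6 + 1·10 = 28.
D has the best ratio (6/4) and is taken to its limit of 2; remaining capacity is filled optimally with the others.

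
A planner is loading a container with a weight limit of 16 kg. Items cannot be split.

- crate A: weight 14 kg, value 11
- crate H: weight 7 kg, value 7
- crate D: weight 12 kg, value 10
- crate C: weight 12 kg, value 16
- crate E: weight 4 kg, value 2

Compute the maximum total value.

18

Take crate C and crate E: weight 12 + 4 = 16 ≤ 16, value 16 + 2 = 18.
No other feasible combination does better.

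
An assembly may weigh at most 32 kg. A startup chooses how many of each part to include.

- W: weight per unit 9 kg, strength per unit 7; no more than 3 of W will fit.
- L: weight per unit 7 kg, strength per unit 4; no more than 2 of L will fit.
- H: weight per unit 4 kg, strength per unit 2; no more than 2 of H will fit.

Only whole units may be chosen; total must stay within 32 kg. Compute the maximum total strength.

23

2×W and 2×L: weight 32 ≤ 32, strength 2·7 + 2·4 = 22.
3×W and 1×H: weight 31 ≤ 32, strength 3·7 + 1·2 = 23.
Best is 23.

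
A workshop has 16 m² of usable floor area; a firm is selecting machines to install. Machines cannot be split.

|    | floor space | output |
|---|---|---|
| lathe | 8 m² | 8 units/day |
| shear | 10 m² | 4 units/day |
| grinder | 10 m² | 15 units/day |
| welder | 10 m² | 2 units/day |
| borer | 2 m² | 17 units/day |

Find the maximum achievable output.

32

shear + borer: floor space 10 + 2 = 12 ≤ 16, output 4 + 17 = 21.
grinder + borer: floor space 10 + 2 = 12 ≤ 16, output 15 + 17 = 32.
lathe + borer: floor space 8 + 2 = 10 ≤ 16, output 8 + 17 = 25.
Best is grinder and borer with total output 32.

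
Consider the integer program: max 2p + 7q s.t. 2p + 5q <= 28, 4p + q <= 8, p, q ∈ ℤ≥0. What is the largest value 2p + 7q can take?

35

Relaxing integrality, the LP optimum is 39.20 at (p,q) = (0, 5.6), which is not an integer point.
(p,q)=(0,5): 2·0+5·5=25≤28, 4·0+1·5=5≤8, objective 35.
(p,q)=(1,4): 2·1+5·4=22≤28, 4·1+1·4=8≤8, objective 30.
(p,q)=(0,4): 2·0+5·4=20≤28, 4·0+1·4=4≤8, objective 28.
The best lattice point is (0,5), giving 35.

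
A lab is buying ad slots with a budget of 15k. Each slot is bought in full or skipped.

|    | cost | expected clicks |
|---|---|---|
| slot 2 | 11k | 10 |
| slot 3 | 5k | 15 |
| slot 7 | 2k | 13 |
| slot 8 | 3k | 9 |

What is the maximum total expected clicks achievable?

Take slot 3, slot 7, and slot 8: cost 5 + 2 + 3 = 10 ≤ 15, expected clicks 15 + 13 + 9 = 37.
No other feasible combination does better.

37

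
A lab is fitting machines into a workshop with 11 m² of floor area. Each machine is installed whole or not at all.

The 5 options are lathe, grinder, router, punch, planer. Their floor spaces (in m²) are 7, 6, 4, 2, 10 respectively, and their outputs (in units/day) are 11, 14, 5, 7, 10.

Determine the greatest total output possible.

Treat it as a binary knapsack problem.
Allowing fractional choices, the relaxed optimum would be about 25.7, but machines are indivisible.
grinder + router: floor space 6 + 4 = 10 ≤ 11, output 14 + 5 = 19.
lathe + punch: floor space 7 + 2 = 9 ≤ 11, output 11 + 7 = 18.
grinder + punch: floor space 6 + 2 = 8 ≤ 11, output 14 + 7 = 21.
Best is grinder and punch with total output 21.

21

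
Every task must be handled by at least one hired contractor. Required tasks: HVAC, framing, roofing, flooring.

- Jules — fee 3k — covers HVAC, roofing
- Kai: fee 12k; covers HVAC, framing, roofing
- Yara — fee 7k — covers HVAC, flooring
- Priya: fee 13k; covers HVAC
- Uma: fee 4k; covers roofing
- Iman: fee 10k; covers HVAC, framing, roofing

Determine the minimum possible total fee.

17

The greedy cost-per-new-task heuristic would pick Jules, Yara, and Iman for 20, but a cheaper cover exists.
Choose Yara and Iman: together they cover HVAC, framing, roofing, flooring — every task.
Total fee: 7 + 10 = 17.
No cover costs less than 17.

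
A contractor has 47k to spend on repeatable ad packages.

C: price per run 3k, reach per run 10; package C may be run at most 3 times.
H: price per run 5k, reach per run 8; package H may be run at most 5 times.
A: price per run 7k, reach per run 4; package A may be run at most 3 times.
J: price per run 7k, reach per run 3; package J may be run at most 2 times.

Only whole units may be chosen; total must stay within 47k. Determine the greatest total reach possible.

74

C has the best ratio (10/3); taking only C gives at most 3×10 = 30 (stopped by the supply cap of 3).
Mixing does better — 3×C, 5×H, and 1×A: price 41 ≤ 47, reach 3·10 + 5·8 + 1·4 = 74.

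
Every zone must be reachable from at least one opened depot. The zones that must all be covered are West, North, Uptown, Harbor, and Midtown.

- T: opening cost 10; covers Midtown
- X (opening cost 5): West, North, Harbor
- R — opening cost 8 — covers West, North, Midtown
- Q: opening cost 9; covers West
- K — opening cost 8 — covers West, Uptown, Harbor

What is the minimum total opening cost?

16

The greedy cost-per-new-zone heuristic would pick X, R, and K for 21, but a cheaper cover exists.
Choose R and K: together they cover West, North, Uptown, Harbor, Midtown — every zone.
Total opening cost: 8 + 8 = 16.
No cover costs less than 16.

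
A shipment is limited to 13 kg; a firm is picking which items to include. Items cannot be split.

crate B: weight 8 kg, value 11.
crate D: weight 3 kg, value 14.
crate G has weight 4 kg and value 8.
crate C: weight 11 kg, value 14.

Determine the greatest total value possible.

Allowing fractional choices, the relaxed optimum would be about 30.2, but items are indivisible.
crate D + crate G: weight 3 + 4 = 7 ≤ 13, value 14 + 8 = 22.
crate B + crate D: weight 8 + 3 = 11 ≤ 13, value 11 + 14 = 25.
Best is crate B and crate D with total value 25.

25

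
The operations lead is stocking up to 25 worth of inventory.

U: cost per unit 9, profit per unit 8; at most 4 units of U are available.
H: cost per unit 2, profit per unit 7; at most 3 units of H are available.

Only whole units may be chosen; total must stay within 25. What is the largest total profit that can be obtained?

37

2×U and 3×H: cost 24 ≤ 25, profit 2·8 + 3·7 = 37.
2×U and 2×H: cost 22 ≤ 25, profit 2·8 + 2·7 = 30.
Best is 37.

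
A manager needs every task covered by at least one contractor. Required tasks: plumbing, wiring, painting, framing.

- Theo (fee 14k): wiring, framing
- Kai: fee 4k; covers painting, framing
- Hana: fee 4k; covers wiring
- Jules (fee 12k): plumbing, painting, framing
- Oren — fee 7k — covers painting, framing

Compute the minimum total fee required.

This is a weighted set-cover instance.
The greedy cost-per-new-task heuristic would pick Kai, Hana, and Jules for 20, but a cheaper cover exists.
Choose Hana and Jules: together they cover plumbing, wiring, painting, framing — every task.
Total fee: 4 + 12 = 16.
No cover costs less than 16.

16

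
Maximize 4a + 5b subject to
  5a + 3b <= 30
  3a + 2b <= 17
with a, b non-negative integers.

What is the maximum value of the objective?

Relaxing integrality, the LP optimum is 42.50 at (a,b) = (0, 8.5), which is not an integer point.
(a,b)=(0,8): 5·0+3·8=24≤30, 3·0+2·8=16≤17, objective 40.
(a,b)=(1,7): 5·1+3·7=26≤30, 3·1+2·7=17≤17, objective 39.
(a,b)=(0,7): 5·0+3·7=21≤30, 3·0+2·7=14≤17, objective 35.
No feasible integer point exceeds 40.

40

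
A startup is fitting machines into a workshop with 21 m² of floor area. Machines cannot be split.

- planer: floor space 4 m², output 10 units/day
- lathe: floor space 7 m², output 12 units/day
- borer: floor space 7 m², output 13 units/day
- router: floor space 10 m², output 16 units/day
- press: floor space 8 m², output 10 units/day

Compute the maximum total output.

39

planer + lathe + borer: floor space 4 + 7 + 7 = 18 ≤ 21, output 10 + 12 + 13 = 35.
planer + borer + router: floor space 4 + 7 + 10 = 21 ≤ 21, output 10 + 13 + 16 = 39.
planer + lathe + router: floor space 4 + 7 + 10 = 21 ≤ 21, output 10 + 12 + 16 = 38.
Best is planer, borer, and router with total output 39.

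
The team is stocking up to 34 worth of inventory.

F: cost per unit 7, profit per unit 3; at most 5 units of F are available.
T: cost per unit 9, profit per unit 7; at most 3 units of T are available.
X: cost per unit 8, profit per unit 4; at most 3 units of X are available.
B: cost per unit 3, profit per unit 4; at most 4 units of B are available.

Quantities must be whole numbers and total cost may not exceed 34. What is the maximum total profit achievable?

B has the best ratio (4/3); taking only B gives at most 4×4 = 16 (stopped by the supply cap of 4).
Mixing does better — 2×T and 4×B: cost 30 ≤ 34, profit 2·7 + 4·4 = 30.

30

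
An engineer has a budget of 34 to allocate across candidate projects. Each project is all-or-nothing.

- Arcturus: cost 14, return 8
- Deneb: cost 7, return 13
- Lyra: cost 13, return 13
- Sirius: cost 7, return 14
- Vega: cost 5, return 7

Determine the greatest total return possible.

47

Arcturus + Deneb + Sirius + Vega: cost 14 + 7 + 7 + 5 = 33 ≤ 34, return 8 + 13 + 14 + 7 = 42.
Deneb + Lyra + Sirius + Vega: cost 7 + 13 + 7 + 5 = 32 ≤ 34, return 13 + 13 + 14 + 7 = 47.
Deneb + Lyra + Sirius: cost 7 + 13 + 7 = 27 ≤ 34, return 13 + 13 + 14 = 40.
Best is Deneb, Lyra, Sirius, and Vega with total return 47.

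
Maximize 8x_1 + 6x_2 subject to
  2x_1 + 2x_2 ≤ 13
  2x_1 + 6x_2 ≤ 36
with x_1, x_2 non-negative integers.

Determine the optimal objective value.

48

The continuous relaxation peaks at (6.5, 0) with value 52.00; rounding to a feasible lattice point costs some objective.
(x_1,x_2)=(6,0): 2·6+2·0=12≤13, 2·6+6·0=12≤36, objective 48.
(x_1,x_2)=(5,1): 2·5+2·1=12≤13, 2·5+6·1=16≤36, objective 46.
(x_1,x_2)=(5,0): 2·5+2·0=10≤13, 2·5+6·0=10≤36, objective 40.
The best lattice point is (6,0), giving 48.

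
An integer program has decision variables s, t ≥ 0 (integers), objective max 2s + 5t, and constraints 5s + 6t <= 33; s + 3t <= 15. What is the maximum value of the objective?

25

(s,t)=(0,5): 5·0+6·5=30≤33, 1·0+3·5=15≤15, objective 25.
(s,t)=(1,4): 5·1+6·4=29≤33, 1·1+3·4=13≤15, objective 22.
No feasible integer point exceeds 25.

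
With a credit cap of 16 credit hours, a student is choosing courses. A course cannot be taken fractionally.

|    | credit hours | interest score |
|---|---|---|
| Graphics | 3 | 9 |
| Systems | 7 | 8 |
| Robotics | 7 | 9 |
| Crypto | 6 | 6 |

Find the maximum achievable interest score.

24

Graphics + Robotics + Crypto: credit hours 3 + 7 + 6 = 16 ≤ 16, interest score 9 + 9 + 6 = 24.
Graphics + Systems + Crypto: credit hours 3 + 7 + 6 = 16 ≤ 16, interest score 9 + 8 + 6 = 23.
Best is Graphics, Robotics, and Crypto with total interest score 24.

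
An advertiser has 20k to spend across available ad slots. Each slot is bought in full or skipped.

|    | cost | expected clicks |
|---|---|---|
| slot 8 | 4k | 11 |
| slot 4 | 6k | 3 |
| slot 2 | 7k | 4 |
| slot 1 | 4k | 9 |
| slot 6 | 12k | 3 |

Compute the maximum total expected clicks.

24

slot 8 + slot 2 + slot 1: cost 4 + 7 + 4 = 15 ≤ 20, expected clicks 11 + 4 + 9 = 24.
slot 8 + slot 1 + slot 6: cost 4 + 4 + 12 = 20 ≤ 20, expected clicks 11 + 9 + 3 = 23.
slot 8 + slot 4 + slot 1: cost 4 + 6 + 4 = 14 ≤ 20, expected clicks 11 + 3 + 9 = 23.
Best is slot 8, slot 2, and slot 1 with total expected clicks 24.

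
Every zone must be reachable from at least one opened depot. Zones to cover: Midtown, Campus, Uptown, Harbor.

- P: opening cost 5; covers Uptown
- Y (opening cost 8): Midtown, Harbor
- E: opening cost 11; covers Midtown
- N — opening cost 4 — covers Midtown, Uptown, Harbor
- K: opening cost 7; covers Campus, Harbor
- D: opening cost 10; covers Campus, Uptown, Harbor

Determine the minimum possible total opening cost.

This is an integer covering problem.
Choose N and K: together they cover Midtown, Campus, Uptown, Harbor — every zone.
Total opening cost: 4 + 7 = 11.
No cover costs less than 11.

11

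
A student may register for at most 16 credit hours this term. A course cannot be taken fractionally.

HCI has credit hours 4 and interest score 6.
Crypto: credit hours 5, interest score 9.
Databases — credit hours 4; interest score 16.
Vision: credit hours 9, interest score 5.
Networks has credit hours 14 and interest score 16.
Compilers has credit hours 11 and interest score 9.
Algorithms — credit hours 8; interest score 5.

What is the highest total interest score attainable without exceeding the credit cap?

Allowing fractional choices, the relaxed optimum would be about 34.4, but courses are indivisible.
HCI + Crypto + Databases: credit hours 4 + 5 + 4 = 13 ≤ 16, interest score 6 + 9 + 16 = 31.
Crypto + Databases: credit hours 5 + 4 = 9 ≤ 16, interest score 9 + 16 = 25.
HCI + Databases + Algorithms: credit hours 4 + 4 + 8 = 16 ≤ 16, interest score 6 + 16 + 5 = 27.
Best is HCI, Crypto, and Databases with total interest score 31.

31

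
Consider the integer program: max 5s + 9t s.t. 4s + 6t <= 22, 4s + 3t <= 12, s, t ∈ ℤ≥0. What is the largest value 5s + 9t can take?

Relaxing integrality, the LP optimum is 33.00 at (s,t) = (0, 3.67), which is not an integer point.
(s,t)=(0,3): 4·0+6·3=18≤22, 4·0+3·3=9≤12, objective 27.
(s,t)=(1,2): 4·1+6·2=16≤22, 4·1+3·2=10≤12, objective 23.
The best lattice point is (0,3), giving 27.

27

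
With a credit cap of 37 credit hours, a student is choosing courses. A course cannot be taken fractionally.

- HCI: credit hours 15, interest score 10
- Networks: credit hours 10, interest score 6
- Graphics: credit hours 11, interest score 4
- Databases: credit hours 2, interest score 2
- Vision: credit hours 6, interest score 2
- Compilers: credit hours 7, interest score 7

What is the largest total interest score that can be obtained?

25

Take HCI, Networks, Databases, and Compilers: credit hours 15 + 10 + 2 + 7 = 34 ≤ 37, interest score 10 + 6 + 2 + 7 = 25.
No other feasible combination does better.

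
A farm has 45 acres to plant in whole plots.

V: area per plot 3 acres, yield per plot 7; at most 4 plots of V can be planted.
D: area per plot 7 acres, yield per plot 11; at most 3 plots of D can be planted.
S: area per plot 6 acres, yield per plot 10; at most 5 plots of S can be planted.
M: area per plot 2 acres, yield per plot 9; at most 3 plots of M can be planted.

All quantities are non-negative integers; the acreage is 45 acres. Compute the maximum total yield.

This is a bounded integer knapsack.
M has the best ratio (9/2); taking only M gives at most 3×9 = 27 (stopped by the supply cap of 3).
Mixing does better — 3×V, 5×S, and 3×M: area 45 ≤ 45, yield 3·7 + 5·10 + 3·9 = 98.

98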